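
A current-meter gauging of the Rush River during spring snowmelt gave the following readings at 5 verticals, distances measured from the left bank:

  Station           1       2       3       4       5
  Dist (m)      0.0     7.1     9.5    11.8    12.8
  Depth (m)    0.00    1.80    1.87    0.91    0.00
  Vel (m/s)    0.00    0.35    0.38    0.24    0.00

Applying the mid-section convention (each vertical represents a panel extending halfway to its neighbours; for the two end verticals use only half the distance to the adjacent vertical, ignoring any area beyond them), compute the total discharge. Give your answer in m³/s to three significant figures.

w_2 = (9.5 − 0.0)/2 = 4.75 m; q_2 = 0.35 × 1.80 × 4.75 = 2.993 m³/s
w_3 = (11.8 − 7.1)/2 = 2.35 m; q_3 = 0.38 × 1.87 × 2.35 = 1.670 m³/s
w_4 = (12.8 − 9.5)/2 = 1.65 m; q_4 = 0.24 × 0.91 × 1.65 = 0.3604 m³/s
Stations 1, 5 contribute zero (depth or velocity is 0).
Q = Σ qᵢ = 5.023 m³/s

5.02 m³/s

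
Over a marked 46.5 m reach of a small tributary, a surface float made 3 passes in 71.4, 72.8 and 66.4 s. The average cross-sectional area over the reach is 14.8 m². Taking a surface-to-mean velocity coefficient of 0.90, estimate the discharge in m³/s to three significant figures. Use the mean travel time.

t̄ = (71.4 + 72.8 + 66.4) / 3 = 70.2 s
v_surface = L / t̄ = 46.5 / 70.2 = 0.6624 m/s
v_mean = 0.90 × 0.6624 = 0.5962 m/s
Q = A × v_mean = 14.8 × 0.5962 = 8.823 m³/s

8.82 m³/s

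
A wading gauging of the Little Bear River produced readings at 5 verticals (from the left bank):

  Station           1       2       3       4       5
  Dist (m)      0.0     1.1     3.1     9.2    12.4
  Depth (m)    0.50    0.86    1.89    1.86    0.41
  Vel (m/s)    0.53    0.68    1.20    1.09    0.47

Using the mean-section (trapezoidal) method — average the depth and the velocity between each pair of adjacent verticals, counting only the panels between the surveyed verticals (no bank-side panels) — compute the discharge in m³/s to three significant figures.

19.0 m³/s

Panel 1-2: Δb = 1.1 m, d̄ = (0.50+0.86)/2 = 0.68, v̄ = (0.53+0.68)/2 = 0.605 → q = 1.1×0.68×0.605 = 0.4525 m³/s
Panel 2-3: Δb = 2 m, d̄ = (0.86+1.89)/2 = 1.375, v̄ = (0.68+1.20)/2 = 0.94 → q = 2×1.375×0.94 = 2.585 m³/s
Panel 3-4: Δb = 6.1 m, d̄ = (1.89+1.86)/2 = 1.875, v̄ = (1.20+1.09)/2 = 1.145 → q = 6.1×1.875×1.145 = 13.10 m³/s
Panel 4-5: Δb = 3.2 m, d̄ = (1.86+0.41)/2 = 1.135, v̄ = (1.09+0.47)/2 = 0.78 → q = 3.2×1.135×0.78 = 2.833 m³/s
Q = Σ q = 18.97 m³/s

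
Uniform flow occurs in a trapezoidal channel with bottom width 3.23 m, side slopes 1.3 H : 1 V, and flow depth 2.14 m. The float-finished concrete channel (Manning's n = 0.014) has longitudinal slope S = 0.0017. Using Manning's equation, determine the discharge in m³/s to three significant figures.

44.1 m³/s

A = (b + z·y)·y = (3.23 + 1.3×2.14)×2.14 = 12.87 m²
P = b + 2y√(1+z²) = 3.23 + 2×2.14×√(1+1.3²) = 10.25 m
R = A/P = 12.87/10.25 = 1.255 m
Q = (1/n)·A·R^(2/3)·S^(1/2) = (1/0.014) × 12.87 × 1.255^(2/3) × 0.0017^(1/2) = 44.09 m³/s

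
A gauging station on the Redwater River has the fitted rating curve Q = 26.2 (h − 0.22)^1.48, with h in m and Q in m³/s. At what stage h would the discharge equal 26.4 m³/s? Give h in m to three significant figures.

1.23 m

h − h₀ = (Q/C)^(1/b) = (26.4/26.2)^(1/1.48) = 1.005 m
h = 0.22 + 1.005 = 1.225 m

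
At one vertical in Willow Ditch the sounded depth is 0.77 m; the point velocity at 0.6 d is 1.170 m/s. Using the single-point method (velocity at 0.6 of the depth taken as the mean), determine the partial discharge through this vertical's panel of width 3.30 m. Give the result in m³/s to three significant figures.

v̄ = v₀.₆ = 1.170 m/s
q = v̄ × d × w = 1.170 × 0.77 × 3.30 = 2.973 m³/s

2.97 m³/s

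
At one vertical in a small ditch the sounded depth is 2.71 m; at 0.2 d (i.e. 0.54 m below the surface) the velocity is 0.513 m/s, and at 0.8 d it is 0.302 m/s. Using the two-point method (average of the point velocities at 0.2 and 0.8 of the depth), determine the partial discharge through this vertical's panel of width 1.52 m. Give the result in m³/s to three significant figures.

1.68 m³/s

v̄ = (0.513 + 0.302) / 2 = 0.4075 m/s
q = v̄ × d × w = 0.4075 × 2.71 × 1.52 = 1.679 m³/s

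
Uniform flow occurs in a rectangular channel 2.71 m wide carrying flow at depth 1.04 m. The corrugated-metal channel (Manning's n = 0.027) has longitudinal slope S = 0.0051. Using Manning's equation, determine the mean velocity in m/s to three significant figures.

1.86 m/s

A = b·y = 2.71 × 1.04 = 2.818 m²
P = b + 2y = 2.71 + 2×1.04 = 4.790 m
R = A/P = 2.818/4.790 = 0.5884 m
Q = (1/n)·A·R^(2/3)·S^(1/2) = (1/0.027) × 2.818 × 0.5884^(2/3) × 0.0051^(1/2) = 5.234 m³/s
V = Q/A = 5.234/2.818 = 1.857 m/s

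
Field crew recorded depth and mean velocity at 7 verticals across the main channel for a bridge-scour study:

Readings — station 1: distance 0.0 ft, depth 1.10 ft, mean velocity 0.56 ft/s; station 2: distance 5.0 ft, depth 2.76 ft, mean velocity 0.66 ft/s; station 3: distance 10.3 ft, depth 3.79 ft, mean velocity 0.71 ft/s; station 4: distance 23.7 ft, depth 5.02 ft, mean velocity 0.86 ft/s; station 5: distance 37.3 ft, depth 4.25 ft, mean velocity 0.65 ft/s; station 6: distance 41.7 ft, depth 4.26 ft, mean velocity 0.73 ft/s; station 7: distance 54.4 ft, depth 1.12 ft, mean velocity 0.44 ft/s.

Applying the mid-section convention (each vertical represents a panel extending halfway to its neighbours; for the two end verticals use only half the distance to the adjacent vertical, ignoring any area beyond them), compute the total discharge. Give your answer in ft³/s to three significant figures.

149 ft³/s

w_1 = (5.0 − 0.0)/2 = 2.5 ft; q_1 = 0.56 × 1.10 × 2.5 = 1.540 ft³/s
w_2 = (10.3 − 0.0)/2 = 5.15 ft; q_2 = 0.66 × 2.76 × 5.15 = 9.381 ft³/s
w_3 = (23.7 − 5.0)/2 = 9.35 ft; q_3 = 0.71 × 3.79 × 9.35 = 25.16 ft³/s
w_4 = (37.3 − 10.3)/2 = 13.5 ft; q_4 = 0.86 × 5.02 × 13.5 = 58.28 ft³/s
w_5 = (41.7 − 23.7)/2 = 9 ft; q_5 = 0.65 × 4.25 × 9 = 24.86 ft³/s
w_6 = (54.4 − 37.3)/2 = 8.55 ft; q_6 = 0.73 × 4.26 × 8.55 = 26.59 ft³/s
w_7 = (54.4 − 41.7)/2 = 6.35 ft; q_7 = 0.44 × 1.12 × 6.35 = 3.129 ft³/s
Q = Σ qᵢ = 148.9 ft³/s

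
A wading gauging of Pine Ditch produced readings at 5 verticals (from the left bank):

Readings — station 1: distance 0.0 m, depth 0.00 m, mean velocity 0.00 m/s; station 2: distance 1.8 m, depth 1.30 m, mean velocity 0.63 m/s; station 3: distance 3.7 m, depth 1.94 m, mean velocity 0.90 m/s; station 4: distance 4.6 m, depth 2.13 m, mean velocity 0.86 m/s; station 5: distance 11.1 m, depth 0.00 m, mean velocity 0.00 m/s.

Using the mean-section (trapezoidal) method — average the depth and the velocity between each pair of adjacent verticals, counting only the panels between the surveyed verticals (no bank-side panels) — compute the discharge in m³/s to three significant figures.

Panel 1-2: Δb = 1.8 m, d̄ = (0.00+1.30)/2 = 0.65, v̄ = (0.00+0.63)/2 = 0.315 → q = 1.8×0.65×0.315 = 0.3686 m³/s
Panel 2-3: Δb = 1.9 m, d̄ = (1.30+1.94)/2 = 1.62, v̄ = (0.63+0.90)/2 = 0.765 → q = 1.9×1.62×0.765 = 2.355 m³/s
Panel 3-4: Δb = 0.9 m, d̄ = (1.94+2.13)/2 = 2.035, v̄ = (0.90+0.86)/2 = 0.88 → q = 0.9×2.035×0.88 = 1.612 m³/s
Panel 4-5: Δb = 6.5 m, d̄ = (2.13+0.00)/2 = 1.065, v̄ = (0.86+0.00)/2 = 0.43 → q = 6.5×1.065×0.43 = 2.977 m³/s
Q = Σ q = 7.312 m³/s

7.31 m³/s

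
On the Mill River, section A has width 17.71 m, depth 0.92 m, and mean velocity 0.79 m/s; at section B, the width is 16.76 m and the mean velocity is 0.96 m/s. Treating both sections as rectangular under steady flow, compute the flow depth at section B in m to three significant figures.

Q = A₁V₁ = (17.71×0.92) × 0.79 = 12.87 m³/s
d₂ = Q/(b₂ V₂) = 12.87/(16.76×0.96) = 0.8000 m

0.800 m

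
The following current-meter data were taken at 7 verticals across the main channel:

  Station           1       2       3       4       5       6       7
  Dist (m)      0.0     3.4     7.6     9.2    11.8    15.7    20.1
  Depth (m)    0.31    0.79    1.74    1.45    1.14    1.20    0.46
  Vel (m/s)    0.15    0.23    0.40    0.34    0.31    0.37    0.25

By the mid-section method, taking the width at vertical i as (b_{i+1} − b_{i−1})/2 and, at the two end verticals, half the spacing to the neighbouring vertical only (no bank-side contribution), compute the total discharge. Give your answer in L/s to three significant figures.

w_1 = (3.4 − 0.0)/2 = 1.7 m; q_1 = 0.15 × 0.31 × 1.7 = 0.07905 m³/s
w_2 = (7.6 − 0.0)/2 = 3.8 m; q_2 = 0.23 × 0.79 × 3.8 = 0.6905 m³/s
w_3 = (9.2 − 3.4)/2 = 2.9 m; q_3 = 0.40 × 1.74 × 2.9 = 2.018 m³/s
w_4 = (11.8 − 7.6)/2 = 2.1 m; q_4 = 0.34 × 1.45 × 2.1 = 1.035 m³/s
w_5 = (15.7 − 9.2)/2 = 3.25 m; q_5 = 0.31 × 1.14 × 3.25 = 1.149 m³/s
w_6 = (20.1 − 11.8)/2 = 4.15 m; q_6 = 0.37 × 1.20 × 4.15 = 1.843 m³/s
w_7 = (20.1 − 15.7)/2 = 2.2 m; q_7 = 0.25 × 0.46 × 2.2 = 0.2530 m³/s
Q = Σ qᵢ = 7.067 m³/s
= 7.067 × 1000 = 7067 L/s

7070 L/s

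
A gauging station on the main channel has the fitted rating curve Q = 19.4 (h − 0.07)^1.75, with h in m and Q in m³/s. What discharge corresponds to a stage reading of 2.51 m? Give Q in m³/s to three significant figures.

92.4 m³/s

Q = 19.4 × (2.51 − 0.07)^1.75 = 19.4 × 2.44^1.75 = 92.41 m³/s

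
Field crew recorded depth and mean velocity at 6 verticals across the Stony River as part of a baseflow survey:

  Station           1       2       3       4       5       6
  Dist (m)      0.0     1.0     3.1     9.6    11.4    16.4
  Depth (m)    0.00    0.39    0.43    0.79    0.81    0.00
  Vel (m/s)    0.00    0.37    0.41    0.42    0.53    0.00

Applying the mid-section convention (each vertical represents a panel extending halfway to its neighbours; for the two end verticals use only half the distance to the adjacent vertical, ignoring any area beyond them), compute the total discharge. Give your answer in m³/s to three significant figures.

w_2 = (3.1 − 0.0)/2 = 1.55 m; q_2 = 0.37 × 0.39 × 1.55 = 0.2237 m³/s
w_3 = (9.6 − 1.0)/2 = 4.3 m; q_3 = 0.41 × 0.43 × 4.3 = 0.7581 m³/s
w_4 = (11.4 − 3.1)/2 = 4.15 m; q_4 = 0.42 × 0.79 × 4.15 = 1.377 m³/s
w_5 = (16.4 − 9.6)/2 = 3.4 m; q_5 = 0.53 × 0.81 × 3.4 = 1.460 m³/s
Stations 1, 6 contribute zero (depth or velocity is 0).
Q = Σ qᵢ = 3.818 m³/s

3.82 m³/s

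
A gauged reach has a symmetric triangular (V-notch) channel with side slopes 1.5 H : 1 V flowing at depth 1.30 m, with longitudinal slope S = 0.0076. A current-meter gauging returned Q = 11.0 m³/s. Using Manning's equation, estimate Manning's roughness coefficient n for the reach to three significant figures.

A = z·y² = 1.5×1.30² = 2.535 m²
P = 2y√(1+z²) = 2×1.30×√(1+1.5²) = 4.687 m
R = A/P = 2.535/4.687 = 0.5408 m
n = (1/Q)·A·R^(2/3)·S^(1/2) = (1/11.0) × 2.535 × 0.6638 × 0.08718 = 0.01334

0.0133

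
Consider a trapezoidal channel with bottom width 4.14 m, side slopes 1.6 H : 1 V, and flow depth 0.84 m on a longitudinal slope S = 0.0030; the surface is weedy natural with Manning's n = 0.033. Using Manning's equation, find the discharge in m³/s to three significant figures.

A = (b + z·y)·y = (4.14 + 1.6×0.84)×0.84 = 4.607 m²
P = b + 2y√(1+z²) = 4.14 + 2×0.84×√(1+1.6²) = 7.310 m
R = A/P = 4.607/7.310 = 0.6302 m
Q = (1/n)·A·R^(2/3)·S^(1/2) = (1/0.033) × 4.607 × 0.6302^(2/3) × 0.0030^(1/2) = 5.620 m³/s

5.62 m³/s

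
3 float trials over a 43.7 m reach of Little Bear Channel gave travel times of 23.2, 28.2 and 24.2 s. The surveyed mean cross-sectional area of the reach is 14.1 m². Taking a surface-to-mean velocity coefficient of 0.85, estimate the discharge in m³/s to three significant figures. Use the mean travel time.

20.8 m³/s

t̄ = (23.2 + 28.2 + 24.2) / 3 = 25.2 s
v_surface = L / t̄ = 43.7 / 25.2 = 1.734 m/s
v_mean = 0.85 × 1.734 = 1.474 m/s
Q = A × v_mean = 14.1 × 1.474 = 20.78 m³/s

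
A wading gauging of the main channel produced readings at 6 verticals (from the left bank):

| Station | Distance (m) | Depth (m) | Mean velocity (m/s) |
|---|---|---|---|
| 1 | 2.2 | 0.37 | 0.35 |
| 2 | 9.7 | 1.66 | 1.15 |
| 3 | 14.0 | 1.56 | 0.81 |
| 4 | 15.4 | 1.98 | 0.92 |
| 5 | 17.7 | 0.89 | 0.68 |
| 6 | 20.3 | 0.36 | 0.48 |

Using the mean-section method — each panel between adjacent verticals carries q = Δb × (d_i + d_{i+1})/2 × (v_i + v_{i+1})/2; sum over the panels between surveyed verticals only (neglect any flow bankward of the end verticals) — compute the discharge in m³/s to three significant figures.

18.2 m³/s

Panel 1-2: Δb = 7.5 m, d̄ = (0.37+1.66)/2 = 1.015, v̄ = (0.35+1.15)/2 = 0.75 → q = 7.5×1.015×0.75 = 5.709 m³/s
Panel 2-3: Δb = 4.3 m, d̄ = (1.66+1.56)/2 = 1.61, v̄ = (1.15+0.81)/2 = 0.98 → q = 4.3×1.61×0.98 = 6.785 m³/s
Panel 3-4: Δb = 1.4 m, d̄ = (1.56+1.98)/2 = 1.77, v̄ = (0.81+0.92)/2 = 0.865 → q = 1.4×1.77×0.865 = 2.143 m³/s
Panel 4-5: Δb = 2.3 m, d̄ = (1.98+0.89)/2 = 1.435, v̄ = (0.92+0.68)/2 = 0.8 → q = 2.3×1.435×0.8 = 2.640 m³/s
Panel 5-6: Δb = 2.6 m, d̄ = (0.89+0.36)/2 = 0.625, v̄ = (0.68+0.48)/2 = 0.58 → q = 2.6×0.625×0.58 = 0.9425 m³/s
Q = Σ q = 18.22 m³/s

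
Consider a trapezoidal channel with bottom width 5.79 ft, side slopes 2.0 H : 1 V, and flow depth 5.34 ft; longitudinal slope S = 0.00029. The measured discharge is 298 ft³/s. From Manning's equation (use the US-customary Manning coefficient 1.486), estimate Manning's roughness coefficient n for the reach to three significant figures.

0.0154

A = (b + z·y)·y = (5.79 + 2.0×5.34)×5.34 = 87.95 ft²
P = b + 2y√(1+z²) = 5.79 + 2×5.34×√(1+2.0²) = 29.67 ft
R = A/P = 87.95/29.67 = 2.964 ft
n = (1.486/Q)·A·R^(2/3)·S^(1/2) = (1.486/298) × 87.95 × 2.063 × 0.01703 = 0.01541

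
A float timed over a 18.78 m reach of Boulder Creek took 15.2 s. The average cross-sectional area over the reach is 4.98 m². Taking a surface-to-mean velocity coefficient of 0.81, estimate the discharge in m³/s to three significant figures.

v_surface = L / t̄ = 18.78 / 15.2 = 1.236 m/s
v_mean = 0.81 × 1.236 = 1.001 m/s
Q = A × v_mean = 4.98 × 1.001 = 4.984 m³/s

4.98 m³/s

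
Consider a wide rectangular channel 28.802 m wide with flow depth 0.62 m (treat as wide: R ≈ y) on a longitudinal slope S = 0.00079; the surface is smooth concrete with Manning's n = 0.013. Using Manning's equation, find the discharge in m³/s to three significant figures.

A = b·y = 28.802 × 0.62 = 17.86 m²
Wide channel: R ≈ y = 0.62 m
Q = (1/n)·A·R^(2/3)·S^(1/2) = (1/0.013) × 17.86 × 0.6200^(2/3) × 0.00079^(1/2) = 28.07 m³/s

28.1 m³/s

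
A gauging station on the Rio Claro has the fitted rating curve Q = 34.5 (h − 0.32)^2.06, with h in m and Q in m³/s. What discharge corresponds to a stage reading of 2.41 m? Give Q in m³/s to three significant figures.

158 m³/s

Q = 34.5 × (2.41 − 0.32)^2.06 = 34.5 × 2.09^2.06 = 157.5 m³/s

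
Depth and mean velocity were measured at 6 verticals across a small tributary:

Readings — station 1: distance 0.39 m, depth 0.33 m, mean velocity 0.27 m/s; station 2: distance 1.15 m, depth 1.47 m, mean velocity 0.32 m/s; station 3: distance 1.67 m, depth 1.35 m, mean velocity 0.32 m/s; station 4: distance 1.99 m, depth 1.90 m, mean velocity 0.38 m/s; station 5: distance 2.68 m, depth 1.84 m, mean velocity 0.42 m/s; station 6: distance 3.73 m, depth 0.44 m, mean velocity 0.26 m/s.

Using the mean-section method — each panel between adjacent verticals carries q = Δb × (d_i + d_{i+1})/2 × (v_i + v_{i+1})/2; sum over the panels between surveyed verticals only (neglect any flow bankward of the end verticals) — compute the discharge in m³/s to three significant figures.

Panel 1-2: Δb = 0.76 m, d̄ = (0.33+1.47)/2 = 0.9, v̄ = (0.27+0.32)/2 = 0.295 → q = 0.76×0.9×0.295 = 0.2018 m³/s
Panel 2-3: Δb = 0.52 m, d̄ = (1.47+1.35)/2 = 1.41, v̄ = (0.32+0.32)/2 = 0.32 → q = 0.52×1.41×0.32 = 0.2346 m³/s
Panel 3-4: Δb = 0.32 m, d̄ = (1.35+1.90)/2 = 1.625, v̄ = (0.32+0.38)/2 = 0.35 → q = 0.32×1.625×0.35 = 0.1820 m³/s
Panel 4-5: Δb = 0.69 m, d̄ = (1.90+1.84)/2 = 1.87, v̄ = (0.38+0.42)/2 = 0.4 → q = 0.69×1.87×0.4 = 0.5161 m³/s
Panel 5-6: Δb = 1.05 m, d̄ = (1.84+0.44)/2 = 1.14, v̄ = (0.42+0.26)/2 = 0.34 → q = 1.05×1.14×0.34 = 0.4070 m³/s
Q = Σ q = 1.542 m³/s

1.54 m³/s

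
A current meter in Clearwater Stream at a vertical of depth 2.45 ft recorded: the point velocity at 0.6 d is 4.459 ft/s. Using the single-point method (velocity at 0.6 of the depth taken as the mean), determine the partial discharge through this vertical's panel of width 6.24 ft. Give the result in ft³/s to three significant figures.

68.2 ft³/s

v̄ = v₀.₆ = 4.459 ft/s
q = v̄ × d × w = 4.459 × 2.45 × 6.24 = 68.17 ft³/s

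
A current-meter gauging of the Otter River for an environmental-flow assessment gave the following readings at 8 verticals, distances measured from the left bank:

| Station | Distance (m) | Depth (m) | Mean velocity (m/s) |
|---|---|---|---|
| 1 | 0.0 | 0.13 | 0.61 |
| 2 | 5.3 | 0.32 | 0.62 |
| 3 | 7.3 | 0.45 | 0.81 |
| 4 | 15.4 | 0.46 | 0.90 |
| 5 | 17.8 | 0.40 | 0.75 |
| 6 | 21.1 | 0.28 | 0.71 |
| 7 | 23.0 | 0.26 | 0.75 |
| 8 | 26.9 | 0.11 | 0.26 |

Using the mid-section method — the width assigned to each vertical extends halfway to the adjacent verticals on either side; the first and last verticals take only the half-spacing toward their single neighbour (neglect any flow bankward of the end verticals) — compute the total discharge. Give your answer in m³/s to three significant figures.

6.94 m³/s

w_1 = (5.3 − 0.0)/2 = 2.65 m; q_1 = 0.61 × 0.13 × 2.65 = 0.2101 m³/s
w_2 = (7.3 − 0.0)/2 = 3.65 m; q_2 = 0.62 × 0.32 × 3.65 = 0.7242 m³/s
w_3 = (15.4 − 5.3)/2 = 5.05 m; q_3 = 0.81 × 0.45 × 5.05 = 1.841 m³/s
w_4 = (17.8 − 7.3)/2 = 5.25 m; q_4 = 0.90 × 0.46 × 5.25 = 2.174 m³/s
w_5 = (21.1 − 15.4)/2 = 2.85 m; q_5 = 0.75 × 0.40 × 2.85 = 0.8550 m³/s
w_6 = (23.0 − 17.8)/2 = 2.6 m; q_6 = 0.71 × 0.28 × 2.6 = 0.5169 m³/s
w_7 = (26.9 − 21.1)/2 = 2.9 m; q_7 = 0.75 × 0.26 × 2.9 = 0.5655 m³/s
w_8 = (26.9 − 23.0)/2 = 1.95 m; q_8 = 0.26 × 0.11 × 1.95 = 0.05577 m³/s
Q = Σ qᵢ = 6.942 m³/s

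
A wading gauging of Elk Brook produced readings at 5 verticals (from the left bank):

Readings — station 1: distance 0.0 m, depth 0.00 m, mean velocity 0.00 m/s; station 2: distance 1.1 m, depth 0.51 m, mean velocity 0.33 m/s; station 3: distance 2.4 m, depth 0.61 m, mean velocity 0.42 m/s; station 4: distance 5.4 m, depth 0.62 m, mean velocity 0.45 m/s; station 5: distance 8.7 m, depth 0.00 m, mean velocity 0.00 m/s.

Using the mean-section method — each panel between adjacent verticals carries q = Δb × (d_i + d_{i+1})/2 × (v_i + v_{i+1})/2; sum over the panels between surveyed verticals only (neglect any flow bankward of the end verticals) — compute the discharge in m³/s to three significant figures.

1.35 m³/s

Panel 1-2: Δb = 1.1 m, d̄ = (0.00+0.51)/2 = 0.255, v̄ = (0.00+0.33)/2 = 0.165 → q = 1.1×0.255×0.165 = 0.04628 m³/s
Panel 2-3: Δb = 1.3 m, d̄ = (0.51+0.61)/2 = 0.56, v̄ = (0.33+0.42)/2 = 0.375 → q = 1.3×0.56×0.375 = 0.2730 m³/s
Panel 3-4: Δb = 3 m, d̄ = (0.61+0.62)/2 = 0.615, v̄ = (0.42+0.45)/2 = 0.435 → q = 3×0.615×0.435 = 0.8026 m³/s
Panel 4-5: Δb = 3.3 m, d̄ = (0.62+0.00)/2 = 0.31, v̄ = (0.45+0.00)/2 = 0.225 → q = 3.3×0.31×0.225 = 0.2302 m³/s
Q = Σ q = 1.352 m³/s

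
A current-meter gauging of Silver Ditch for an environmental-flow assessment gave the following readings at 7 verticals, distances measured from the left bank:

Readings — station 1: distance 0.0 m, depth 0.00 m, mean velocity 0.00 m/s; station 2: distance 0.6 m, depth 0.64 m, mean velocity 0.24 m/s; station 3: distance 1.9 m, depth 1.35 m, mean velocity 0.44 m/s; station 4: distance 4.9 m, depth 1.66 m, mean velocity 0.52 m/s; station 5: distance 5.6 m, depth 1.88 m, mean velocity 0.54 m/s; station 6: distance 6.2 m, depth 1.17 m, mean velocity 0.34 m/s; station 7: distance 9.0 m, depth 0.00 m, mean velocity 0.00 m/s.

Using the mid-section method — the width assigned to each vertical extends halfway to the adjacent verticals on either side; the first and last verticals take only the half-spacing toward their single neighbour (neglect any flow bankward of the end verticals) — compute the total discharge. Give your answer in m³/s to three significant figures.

4.36 m³/s

w_2 = (1.9 − 0.0)/2 = 0.95 m; q_2 = 0.24 × 0.64 × 0.95 = 0.1459 m³/s
w_3 = (4.9 − 0.6)/2 = 2.15 m; q_3 = 0.44 × 1.35 × 2.15 = 1.277 m³/s
w_4 = (5.6 − 1.9)/2 = 1.85 m; q_4 = 0.52 × 1.66 × 1.85 = 1.597 m³/s
w_5 = (6.2 − 4.9)/2 = 0.65 m; q_5 = 0.54 × 1.88 × 0.65 = 0.6599 m³/s
w_6 = (9.0 − 5.6)/2 = 1.7 m; q_6 = 0.34 × 1.17 × 1.7 = 0.6763 m³/s
Stations 1, 7 contribute zero (depth or velocity is 0).
Q = Σ qᵢ = 4.356 m³/s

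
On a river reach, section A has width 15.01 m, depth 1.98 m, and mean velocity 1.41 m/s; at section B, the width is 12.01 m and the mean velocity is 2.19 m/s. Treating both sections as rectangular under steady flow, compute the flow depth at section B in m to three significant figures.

1.59 m

Q = A₁V₁ = (15.01×1.98) × 1.41 = 41.90 m³/s
d₂ = Q/(b₂ V₂) = 41.90/(12.01×2.19) = 1.593 m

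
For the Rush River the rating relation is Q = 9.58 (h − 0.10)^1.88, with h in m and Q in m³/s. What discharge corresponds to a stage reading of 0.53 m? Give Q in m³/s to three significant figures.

Q = 9.58 × (0.53 − 0.10)^1.88 = 9.58 × 0.43^1.88 = 1.960 m³/s

1.96 m³/s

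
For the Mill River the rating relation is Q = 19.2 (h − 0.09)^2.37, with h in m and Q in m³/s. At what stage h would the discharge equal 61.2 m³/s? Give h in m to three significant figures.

h − h₀ = (Q/C)^(1/b) = (61.2/19.2)^(1/2.37) = 1.631 m
h = 0.09 + 1.631 = 1.721 m

1.72 m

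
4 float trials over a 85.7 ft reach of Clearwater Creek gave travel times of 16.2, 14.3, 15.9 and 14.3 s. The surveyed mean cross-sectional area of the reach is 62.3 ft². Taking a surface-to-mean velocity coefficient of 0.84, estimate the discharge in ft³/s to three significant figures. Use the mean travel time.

t̄ = (16.2 + 14.3 + 15.9 + 14.3) / 4 = 15.175 s
v_surface = L / t̄ = 85.7 / 15.175 = 5.647 ft/s
v_mean = 0.84 × 5.647 = 4.744 ft/s
Q = A × v_mean = 62.3 × 4.744 = 295.5 ft³/s

296 ft³/s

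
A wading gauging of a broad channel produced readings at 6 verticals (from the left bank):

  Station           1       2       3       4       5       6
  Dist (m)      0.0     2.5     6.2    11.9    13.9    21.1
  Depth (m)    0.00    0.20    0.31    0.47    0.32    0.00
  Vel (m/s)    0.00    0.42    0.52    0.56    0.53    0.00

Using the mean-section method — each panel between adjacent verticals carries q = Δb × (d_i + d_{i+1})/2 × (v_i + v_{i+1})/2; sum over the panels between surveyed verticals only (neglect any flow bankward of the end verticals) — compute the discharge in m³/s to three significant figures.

Panel 1-2: Δb = 2.5 m, d̄ = (0.00+0.20)/2 = 0.1, v̄ = (0.00+0.42)/2 = 0.21 → q = 2.5×0.1×0.21 = 0.05250 m³/s
Panel 2-3: Δb = 3.7 m, d̄ = (0.20+0.31)/2 = 0.255, v̄ = (0.42+0.52)/2 = 0.47 → q = 3.7×0.255×0.47 = 0.4434 m³/s
Panel 3-4: Δb = 5.7 m, d̄ = (0.31+0.47)/2 = 0.39, v̄ = (0.52+0.56)/2 = 0.54 → q = 5.7×0.39×0.54 = 1.200 m³/s
Panel 4-5: Δb = 2 m, d̄ = (0.47+0.32)/2 = 0.395, v̄ = (0.56+0.53)/2 = 0.545 → q = 2×0.395×0.545 = 0.4306 m³/s
Panel 5-6: Δb = 7.2 m, d̄ = (0.32+0.00)/2 = 0.16, v̄ = (0.53+0.00)/2 = 0.265 → q = 7.2×0.16×0.265 = 0.3053 m³/s
Q = Σ q = 2.432 m³/s

2.43 m³/s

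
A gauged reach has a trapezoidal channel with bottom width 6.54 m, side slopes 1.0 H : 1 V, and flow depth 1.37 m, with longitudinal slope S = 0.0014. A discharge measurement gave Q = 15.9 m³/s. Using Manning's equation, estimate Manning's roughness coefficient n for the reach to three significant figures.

0.0262

A = (b + z·y)·y = (6.54 + 1.0×1.37)×1.37 = 10.84 m²
P = b + 2y√(1+z²) = 6.54 + 2×1.37×√(1+1.0²) = 10.41 m
R = A/P = 10.84/10.41 = 1.040 m
n = (1/Q)·A·R^(2/3)·S^(1/2) = (1/15.9) × 10.84 × 1.027 × 0.03742 = 0.02619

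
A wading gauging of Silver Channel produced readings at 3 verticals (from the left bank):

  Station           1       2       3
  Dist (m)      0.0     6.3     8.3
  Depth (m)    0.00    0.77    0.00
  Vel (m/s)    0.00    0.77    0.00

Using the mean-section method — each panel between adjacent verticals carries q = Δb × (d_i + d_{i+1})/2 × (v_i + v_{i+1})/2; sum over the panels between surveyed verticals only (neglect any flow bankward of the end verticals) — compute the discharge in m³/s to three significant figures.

1.23 m³/s

Panel 1-2: Δb = 6.3 m, d̄ = (0.00+0.77)/2 = 0.385, v̄ = (0.00+0.77)/2 = 0.385 → q = 6.3×0.385×0.385 = 0.9338 m³/s
Panel 2-3: Δb = 2 m, d̄ = (0.77+0.00)/2 = 0.385, v̄ = (0.77+0.00)/2 = 0.385 → q = 2×0.385×0.385 = 0.2965 m³/s
Q = Σ q = 1.230 m³/s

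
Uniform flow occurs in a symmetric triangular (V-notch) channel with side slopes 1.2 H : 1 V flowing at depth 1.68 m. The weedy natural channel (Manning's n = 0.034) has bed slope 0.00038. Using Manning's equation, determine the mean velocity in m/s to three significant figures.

0.428 m/s

A = z·y² = 1.2×1.68² = 3.387 m²
P = 2y√(1+z²) = 2×1.68×√(1+1.2²) = 5.248 m
R = A/P = 3.387/5.248 = 0.6453 m
Q = (1/n)·A·R^(2/3)·S^(1/2) = (1/0.034) × 3.387 × 0.6453^(2/3) × 0.00038^(1/2) = 1.450 m³/s
V = Q/A = 1.450/3.387 = 0.4281 m/s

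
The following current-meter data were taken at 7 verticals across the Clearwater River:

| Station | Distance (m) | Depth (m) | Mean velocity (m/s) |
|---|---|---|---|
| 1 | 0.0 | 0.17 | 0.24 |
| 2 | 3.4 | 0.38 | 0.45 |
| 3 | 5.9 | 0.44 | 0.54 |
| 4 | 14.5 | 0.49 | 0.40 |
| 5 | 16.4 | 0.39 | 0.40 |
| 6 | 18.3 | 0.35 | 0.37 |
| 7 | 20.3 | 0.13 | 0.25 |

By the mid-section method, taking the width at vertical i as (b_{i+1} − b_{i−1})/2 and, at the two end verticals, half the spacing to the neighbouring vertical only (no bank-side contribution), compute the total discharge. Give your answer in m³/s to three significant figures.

3.50 m³/s

w_1 = (3.4 − 0.0)/2 = 1.7 m; q_1 = 0.24 × 0.17 × 1.7 = 0.06936 m³/s
w_2 = (5.9 − 0.0)/2 = 2.95 m; q_2 = 0.45 × 0.38 × 2.95 = 0.5045 m³/s
w_3 = (14.5 − 3.4)/2 = 5.55 m; q_3 = 0.54 × 0.44 × 5.55 = 1.319 m³/s
w_4 = (16.4 − 5.9)/2 = 5.25 m; q_4 = 0.40 × 0.49 × 5.25 = 1.029 m³/s
w_5 = (18.3 − 14.5)/2 = 1.9 m; q_5 = 0.40 × 0.39 × 1.9 = 0.2964 m³/s
w_6 = (20.3 − 16.4)/2 = 1.95 m; q_6 = 0.37 × 0.35 × 1.95 = 0.2525 m³/s
w_7 = (20.3 − 18.3)/2 = 1 m; q_7 = 0.25 × 0.13 × 1 = 0.03250 m³/s
Q = Σ qᵢ = 3.503 m³/s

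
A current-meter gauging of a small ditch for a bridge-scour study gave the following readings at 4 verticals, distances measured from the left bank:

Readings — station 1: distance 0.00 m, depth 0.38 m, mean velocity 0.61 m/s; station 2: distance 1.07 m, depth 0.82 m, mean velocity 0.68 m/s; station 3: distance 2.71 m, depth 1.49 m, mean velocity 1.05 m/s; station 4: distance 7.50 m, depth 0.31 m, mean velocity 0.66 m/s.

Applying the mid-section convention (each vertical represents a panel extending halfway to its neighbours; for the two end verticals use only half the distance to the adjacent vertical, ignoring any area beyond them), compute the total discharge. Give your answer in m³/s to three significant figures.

w_1 = (1.07 − 0.00)/2 = 0.535 m; q_1 = 0.61 × 0.38 × 0.535 = 0.1240 m³/s
w_2 = (2.71 − 0.00)/2 = 1.355 m; q_2 = 0.68 × 0.82 × 1.355 = 0.7555 m³/s
w_3 = (7.50 − 1.07)/2 = 3.215 m; q_3 = 1.05 × 1.49 × 3.215 = 5.030 m³/s
w_4 = (7.50 − 2.71)/2 = 2.395 m; q_4 = 0.66 × 0.31 × 2.395 = 0.4900 m³/s
Q = Σ qᵢ = 6.399 m³/s

6.40 m³/s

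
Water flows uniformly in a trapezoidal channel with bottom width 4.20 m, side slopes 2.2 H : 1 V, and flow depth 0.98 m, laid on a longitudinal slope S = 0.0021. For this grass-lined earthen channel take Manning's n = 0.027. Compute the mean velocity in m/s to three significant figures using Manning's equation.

A = (b + z·y)·y = (4.20 + 2.2×0.98)×0.98 = 6.229 m²
P = b + 2y√(1+z²) = 4.20 + 2×0.98×√(1+2.2²) = 8.937 m
R = A/P = 6.229/8.937 = 0.6970 m
Q = (1/n)·A·R^(2/3)·S^(1/2) = (1/0.027) × 6.229 × 0.6970^(2/3) × 0.0021^(1/2) = 8.311 m³/s
V = Q/A = 8.311/6.229 = 1.334 m/s

1.33 m/s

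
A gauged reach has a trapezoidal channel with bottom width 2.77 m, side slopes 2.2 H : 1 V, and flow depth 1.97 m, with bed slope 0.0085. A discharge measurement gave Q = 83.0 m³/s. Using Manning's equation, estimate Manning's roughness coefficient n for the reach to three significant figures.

A = (b + z·y)·y = (2.77 + 2.2×1.97)×1.97 = 13.99 m²
P = b + 2y√(1+z²) = 2.77 + 2×1.97×√(1+2.2²) = 12.29 m
R = A/P = 13.99/12.29 = 1.139 m
n = (1/Q)·A·R^(2/3)·S^(1/2) = (1/83.0) × 13.99 × 1.090 × 0.09220 = 0.01695

0.0170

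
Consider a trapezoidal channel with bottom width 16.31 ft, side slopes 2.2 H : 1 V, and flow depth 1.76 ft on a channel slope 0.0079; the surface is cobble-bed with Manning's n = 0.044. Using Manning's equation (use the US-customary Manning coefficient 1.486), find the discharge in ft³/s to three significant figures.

135 ft³/s

A = (b + z·y)·y = (16.31 + 2.2×1.76)×1.76 = 35.52 ft²
P = b + 2y√(1+z²) = 16.31 + 2×1.76×√(1+2.2²) = 24.82 ft
R = A/P = 35.52/24.82 = 1.431 ft
Q = (1.486/n)·A·R^(2/3)·S^(1/2) = (1.486/0.044) × 35.52 × 1.431^(2/3) × 0.0079^(1/2) = 135.4 ft³/s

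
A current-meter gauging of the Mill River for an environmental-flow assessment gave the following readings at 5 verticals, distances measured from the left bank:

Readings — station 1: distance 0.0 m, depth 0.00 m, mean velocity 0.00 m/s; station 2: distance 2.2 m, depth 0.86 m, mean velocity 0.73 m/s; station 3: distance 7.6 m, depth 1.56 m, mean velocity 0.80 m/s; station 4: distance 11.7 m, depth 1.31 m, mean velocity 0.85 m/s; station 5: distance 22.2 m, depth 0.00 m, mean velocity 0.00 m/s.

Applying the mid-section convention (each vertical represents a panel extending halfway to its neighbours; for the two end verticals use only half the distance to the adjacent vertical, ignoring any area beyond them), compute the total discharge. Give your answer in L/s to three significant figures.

16400 L/s

w_2 = (7.6 − 0.0)/2 = 3.8 m; q_2 = 0.73 × 0.86 × 3.8 = 2.386 m³/s
w_3 = (11.7 − 2.2)/2 = 4.75 m; q_3 = 0.80 × 1.56 × 4.75 = 5.928 m³/s
w_4 = (22.2 − 7.6)/2 = 7.3 m; q_4 = 0.85 × 1.31 × 7.3 = 8.129 m³/s
Stations 1, 5 contribute zero (depth or velocity is 0).
Q = Σ qᵢ = 16.44 m³/s
= 16.44 × 1000 = 16440 L/s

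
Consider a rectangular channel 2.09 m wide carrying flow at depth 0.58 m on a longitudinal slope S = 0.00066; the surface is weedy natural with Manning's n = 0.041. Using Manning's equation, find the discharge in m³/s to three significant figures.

A = b·y = 2.09 × 0.58 = 1.212 m²
P = b + 2y = 2.09 + 2×0.58 = 3.250 m
R = A/P = 1.212/3.250 = 0.3730 m
Q = (1/n)·A·R^(2/3)·S^(1/2) = (1/0.041) × 1.212 × 0.3730^(2/3) × 0.00066^(1/2) = 0.3936 m³/s

0.394 m³/s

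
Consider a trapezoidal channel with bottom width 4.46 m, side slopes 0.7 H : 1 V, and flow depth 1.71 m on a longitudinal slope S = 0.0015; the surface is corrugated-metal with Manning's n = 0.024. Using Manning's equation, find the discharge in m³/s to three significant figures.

A = (b + z·y)·y = (4.46 + 0.7×1.71)×1.71 = 9.673 m²
P = b + 2y√(1+z²) = 4.46 + 2×1.71×√(1+0.7²) = 8.635 m
R = A/P = 9.673/8.635 = 1.120 m
Q = (1/n)·A·R^(2/3)·S^(1/2) = (1/0.024) × 9.673 × 1.120^(2/3) × 0.0015^(1/2) = 16.84 m³/s

16.8 m³/s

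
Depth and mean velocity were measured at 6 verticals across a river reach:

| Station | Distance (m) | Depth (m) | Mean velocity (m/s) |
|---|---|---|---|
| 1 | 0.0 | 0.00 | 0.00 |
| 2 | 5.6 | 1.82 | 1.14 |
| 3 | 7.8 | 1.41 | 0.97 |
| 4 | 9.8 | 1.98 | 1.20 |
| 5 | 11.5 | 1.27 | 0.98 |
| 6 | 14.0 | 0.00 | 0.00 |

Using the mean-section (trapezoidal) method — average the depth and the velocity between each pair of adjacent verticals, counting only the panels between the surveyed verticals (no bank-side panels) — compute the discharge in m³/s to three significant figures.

Panel 1-2: Δb = 5.6 m, d̄ = (0.00+1.82)/2 = 0.91, v̄ = (0.00+1.14)/2 = 0.57 → q = 5.6×0.91×0.57 = 2.905 m³/s
Panel 2-3: Δb = 2.2 m, d̄ = (1.82+1.41)/2 = 1.615, v̄ = (1.14+0.97)/2 = 1.055 → q = 2.2×1.615×1.055 = 3.748 m³/s
Panel 3-4: Δb = 2 m, d̄ = (1.41+1.98)/2 = 1.695, v̄ = (0.97+1.20)/2 = 1.085 → q = 2×1.695×1.085 = 3.678 m³/s
Panel 4-5: Δb = 1.7 m, d̄ = (1.98+1.27)/2 = 1.625, v̄ = (1.20+0.98)/2 = 1.09 → q = 1.7×1.625×1.09 = 3.011 m³/s
Panel 5-6: Δb = 2.5 m, d̄ = (1.27+0.00)/2 = 0.635, v̄ = (0.98+0.00)/2 = 0.49 → q = 2.5×0.635×0.49 = 0.7779 m³/s
Q = Σ q = 14.12 m³/s

14.1 m³/s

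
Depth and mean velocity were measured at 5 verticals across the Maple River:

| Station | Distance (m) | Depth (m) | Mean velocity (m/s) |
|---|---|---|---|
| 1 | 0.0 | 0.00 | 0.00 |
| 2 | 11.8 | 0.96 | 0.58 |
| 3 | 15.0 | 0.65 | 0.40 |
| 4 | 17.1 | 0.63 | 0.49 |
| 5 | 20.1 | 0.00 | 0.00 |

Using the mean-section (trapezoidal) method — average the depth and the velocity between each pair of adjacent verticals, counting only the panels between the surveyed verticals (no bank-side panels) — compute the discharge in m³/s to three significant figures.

Panel 1-2: Δb = 11.8 m, d̄ = (0.00+0.96)/2 = 0.48, v̄ = (0.00+0.58)/2 = 0.29 → q = 11.8×0.48×0.29 = 1.643 m³/s
Panel 2-3: Δb = 3.2 m, d̄ = (0.96+0.65)/2 = 0.805, v̄ = (0.58+0.40)/2 = 0.49 → q = 3.2×0.805×0.49 = 1.262 m³/s
Panel 3-4: Δb = 2.1 m, d̄ = (0.65+0.63)/2 = 0.64, v̄ = (0.40+0.49)/2 = 0.445 → q = 2.1×0.64×0.445 = 0.5981 m³/s
Panel 4-5: Δb = 3 m, d̄ = (0.63+0.00)/2 = 0.315, v̄ = (0.49+0.00)/2 = 0.245 → q = 3×0.315×0.245 = 0.2315 m³/s
Q = Σ q = 3.734 m³/s

3.73 m³/s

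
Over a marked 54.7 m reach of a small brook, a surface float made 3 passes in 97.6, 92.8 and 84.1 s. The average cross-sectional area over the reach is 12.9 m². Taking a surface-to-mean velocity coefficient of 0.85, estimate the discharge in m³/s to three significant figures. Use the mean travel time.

6.56 m³/s

t̄ = (97.6 + 92.8 + 84.1) / 3 = 91.5 s
v_surface = L / t̄ = 54.7 / 91.5 = 0.5978 m/s
v_mean = 0.85 × 0.5978 = 0.5081 m/s
Q = A × v_mean = 12.9 × 0.5081 = 6.555 m³/s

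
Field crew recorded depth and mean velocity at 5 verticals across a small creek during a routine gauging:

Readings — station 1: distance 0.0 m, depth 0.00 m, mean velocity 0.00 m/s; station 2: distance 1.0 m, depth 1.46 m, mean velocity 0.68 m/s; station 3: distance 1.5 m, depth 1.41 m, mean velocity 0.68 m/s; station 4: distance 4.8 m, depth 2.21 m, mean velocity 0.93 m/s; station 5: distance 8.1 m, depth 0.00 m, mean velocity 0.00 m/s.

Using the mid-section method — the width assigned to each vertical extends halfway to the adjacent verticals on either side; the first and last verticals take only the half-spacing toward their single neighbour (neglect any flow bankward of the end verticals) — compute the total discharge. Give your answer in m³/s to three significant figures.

w_2 = (1.5 − 0.0)/2 = 0.75 m; q_2 = 0.68 × 1.46 × 0.75 = 0.7446 m³/s
w_3 = (4.8 − 1.0)/2 = 1.9 m; q_3 = 0.68 × 1.41 × 1.9 = 1.822 m³/s
w_4 = (8.1 − 1.5)/2 = 3.3 m; q_4 = 0.93 × 2.21 × 3.3 = 6.782 m³/s
Stations 1, 5 contribute zero (depth or velocity is 0).
Q = Σ qᵢ = 9.349 m³/s

9.35 m³/s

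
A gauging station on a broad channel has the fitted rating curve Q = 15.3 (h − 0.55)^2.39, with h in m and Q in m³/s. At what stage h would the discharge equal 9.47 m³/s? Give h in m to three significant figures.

1.37 m

h − h₀ = (Q/C)^(1/b) = (9.47/15.3)^(1/2.39) = 0.8181 m
h = 0.55 + 0.8181 = 1.368 m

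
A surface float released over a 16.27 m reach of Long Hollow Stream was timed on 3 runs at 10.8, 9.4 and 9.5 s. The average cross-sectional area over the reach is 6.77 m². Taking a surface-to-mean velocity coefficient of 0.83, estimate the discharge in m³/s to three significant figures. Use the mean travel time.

9.23 m³/s

t̄ = (10.8 + 9.4 + 9.5) / 3 = 9.9 s
v_surface = L / t̄ = 16.27 / 9.9 = 1.643 m/s
v_mean = 0.83 × 1.643 = 1.364 m/s
Q = A × v_mean = 6.77 × 1.364 = 9.235 m³/s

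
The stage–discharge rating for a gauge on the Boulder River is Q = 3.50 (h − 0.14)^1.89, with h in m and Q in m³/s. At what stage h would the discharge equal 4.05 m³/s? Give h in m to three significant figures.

1.22 m

h − h₀ = (Q/C)^(1/b) = (4.05/3.50)^(1/1.89) = 1.080 m
h = 0.14 + 1.080 = 1.220 m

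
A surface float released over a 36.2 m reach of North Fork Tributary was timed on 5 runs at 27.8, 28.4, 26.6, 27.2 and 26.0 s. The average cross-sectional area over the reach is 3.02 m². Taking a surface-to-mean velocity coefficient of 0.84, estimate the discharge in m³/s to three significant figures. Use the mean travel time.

t̄ = (27.8 + 28.4 + 26.6 + 27.2 + 26.0) / 5 = 27.2 s
v_surface = L / t̄ = 36.2 / 27.2 = 1.331 m/s
v_mean = 0.84 × 1.331 = 1.118 m/s
Q = A × v_mean = 3.02 × 1.118 = 3.376 m³/s

3.38 m³/s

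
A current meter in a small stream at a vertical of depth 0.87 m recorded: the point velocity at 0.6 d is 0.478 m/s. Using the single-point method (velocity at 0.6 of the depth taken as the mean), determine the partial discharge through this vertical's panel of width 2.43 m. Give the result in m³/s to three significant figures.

v̄ = v₀.₆ = 0.478 m/s
q = v̄ × d × w = 0.4780 × 0.87 × 2.43 = 1.011 m³/s

1.01 m³/s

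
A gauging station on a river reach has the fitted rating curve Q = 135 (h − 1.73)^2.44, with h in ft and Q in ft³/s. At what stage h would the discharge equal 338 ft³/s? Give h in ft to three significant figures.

h − h₀ = (Q/C)^(1/b) = (338/135)^(1/2.44) = 1.457 ft
h = 1.73 + 1.457 = 3.187 ft

3.19 ft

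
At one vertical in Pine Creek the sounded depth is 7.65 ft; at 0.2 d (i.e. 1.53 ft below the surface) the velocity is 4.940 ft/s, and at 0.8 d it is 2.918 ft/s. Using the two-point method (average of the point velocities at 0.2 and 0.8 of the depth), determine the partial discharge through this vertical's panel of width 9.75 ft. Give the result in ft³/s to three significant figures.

v̄ = (4.940 + 2.918) / 2 = 3.929 ft/s
q = v̄ × d × w = 3.929 × 7.65 × 9.75 = 293.1 ft³/s

293 ft³/s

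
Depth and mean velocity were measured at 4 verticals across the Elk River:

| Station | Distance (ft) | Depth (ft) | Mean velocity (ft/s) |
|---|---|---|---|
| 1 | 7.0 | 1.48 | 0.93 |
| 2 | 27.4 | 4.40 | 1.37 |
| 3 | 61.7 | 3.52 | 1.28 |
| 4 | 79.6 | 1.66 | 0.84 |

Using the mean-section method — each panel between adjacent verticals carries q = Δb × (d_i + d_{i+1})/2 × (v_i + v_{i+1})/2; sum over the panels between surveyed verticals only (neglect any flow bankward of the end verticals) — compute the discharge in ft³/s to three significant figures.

298 ft³/s

Panel 1-2: Δb = 20.4 ft, d̄ = (1.48+4.40)/2 = 2.94, v̄ = (0.93+1.37)/2 = 1.15 → q = 20.4×2.94×1.15 = 68.97 ft³/s
Panel 2-3: Δb = 34.3 ft, d̄ = (4.40+3.52)/2 = 3.96, v̄ = (1.37+1.28)/2 = 1.325 → q = 34.3×3.96×1.325 = 180.0 ft³/s
Panel 3-4: Δb = 17.9 ft, d̄ = (3.52+1.66)/2 = 2.59, v̄ = (1.28+0.84)/2 = 1.06 → q = 17.9×2.59×1.06 = 49.14 ft³/s
Q = Σ q = 298.1 ft³/s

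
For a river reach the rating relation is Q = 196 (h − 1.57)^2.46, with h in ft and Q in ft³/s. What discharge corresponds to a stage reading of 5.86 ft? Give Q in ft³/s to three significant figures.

Q = 196 × (5.86 − 1.57)^2.46 = 196 × 4.29^2.46 = 7049 ft³/s

7050 ft³/s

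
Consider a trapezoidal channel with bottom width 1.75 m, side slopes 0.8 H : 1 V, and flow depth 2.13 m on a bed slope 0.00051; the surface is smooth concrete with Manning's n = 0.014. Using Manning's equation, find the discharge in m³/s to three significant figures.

A = (b + z·y)·y = (1.75 + 0.8×2.13)×2.13 = 7.357 m²
P = b + 2y√(1+z²) = 1.75 + 2×2.13×√(1+0.8²) = 7.205 m
R = A/P = 7.357/7.205 = 1.021 m
Q = (1/n)·A·R^(2/3)·S^(1/2) = (1/0.014) × 7.357 × 1.021^(2/3) × 0.00051^(1/2) = 12.03 m³/s

12.0 m³/s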